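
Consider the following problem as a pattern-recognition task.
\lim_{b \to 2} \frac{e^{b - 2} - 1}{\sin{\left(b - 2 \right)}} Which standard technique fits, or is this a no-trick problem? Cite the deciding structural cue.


Method: l'Hôpital's rule (0/0) — numerator and denominator both vanish at 2 — a genuine 0/0 form, which is exactly when l'Hôpital applies. Expanding numerator and denominator to first order gives the same value — the rule automates exactly that.


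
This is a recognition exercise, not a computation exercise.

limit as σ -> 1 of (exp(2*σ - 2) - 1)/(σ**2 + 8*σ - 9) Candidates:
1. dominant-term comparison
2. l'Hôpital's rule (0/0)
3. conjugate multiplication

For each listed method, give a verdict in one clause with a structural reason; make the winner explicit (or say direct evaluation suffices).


Method: l'Hôpital's rule (0/0) — substituting 1 gives 0 over 0; differentiate top and bottom once and re-evaluate. One could equally expand both pieces locally and compare leading terms; the rule does that in one stroke.
- dominant-term comparison: no dominant-degree comparison decides it.
- l'Hôpital's rule (0/0) — a fit — the right tool for this form.
- conjugate multiplication: there are no radicals in tension whose conjugate would simplify matters.


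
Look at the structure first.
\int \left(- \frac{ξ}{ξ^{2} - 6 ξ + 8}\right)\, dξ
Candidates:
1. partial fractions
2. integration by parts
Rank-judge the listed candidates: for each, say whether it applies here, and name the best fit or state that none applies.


Method: partial fractions — each factor of ξ^{2} - 6 ξ + 8 owns one elementary piece of the integrand — separate them and integrate piecewise.
- partial fractions — yes — fits the structure here.
- integration by parts: there is no nonconstant-polynomial-times-kernel split with an exp, sine, cosine (degree-1 argument), or logarithm partner.


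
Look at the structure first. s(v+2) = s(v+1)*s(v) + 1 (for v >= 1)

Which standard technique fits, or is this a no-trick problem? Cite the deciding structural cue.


Method: no special technique — this one you iterate or analyze qualitatively: the nonlinearity defeats linear solution methods.


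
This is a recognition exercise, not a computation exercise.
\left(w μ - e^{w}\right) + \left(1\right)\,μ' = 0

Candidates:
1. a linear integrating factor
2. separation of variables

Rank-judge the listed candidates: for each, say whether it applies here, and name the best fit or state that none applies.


Verdict: a linear integrating factor — the unknown enters only to the first power against a nonzero forcing term — the integrating-factor template applies directly.
- a linear integrating factor: applies; the problem has the shape this method handles.
- separation of variables: no division isolates the independent variable from the unknown.


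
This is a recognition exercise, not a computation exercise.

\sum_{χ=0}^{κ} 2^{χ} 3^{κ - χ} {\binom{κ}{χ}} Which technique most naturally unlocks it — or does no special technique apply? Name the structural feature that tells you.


Best approach: the binomial theorem — binomial coefficients against complementary powers of 2 and 3: recognize the binomial expansion and resum.


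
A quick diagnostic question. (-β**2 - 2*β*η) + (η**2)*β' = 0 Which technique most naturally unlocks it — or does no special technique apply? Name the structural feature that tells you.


Technique: the homogeneous substitution — the slope is degree-zero homogeneous: the ratio substitution v = β/η collapses it. Rearranged, this also fits the Bernoulli template directly; the homogeneous substitution reads the structure without the rearrangement.


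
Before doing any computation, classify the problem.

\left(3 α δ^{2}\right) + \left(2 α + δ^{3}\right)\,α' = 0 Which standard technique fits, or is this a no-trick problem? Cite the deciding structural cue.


Diagnosis: the exact-equation method — the compatibility test passes: the α-derivative of 3 α δ^{2} matches the δ-derivative of 2 α + δ^{3}, so integrate a potential.


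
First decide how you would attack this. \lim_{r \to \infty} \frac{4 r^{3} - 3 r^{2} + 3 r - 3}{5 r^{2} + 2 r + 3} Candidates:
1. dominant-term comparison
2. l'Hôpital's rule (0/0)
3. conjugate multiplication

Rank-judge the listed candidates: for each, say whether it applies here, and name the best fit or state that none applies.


Technique: dominant-term comparison — at large r only the top-degree terms survive; compare the leading terms and the limit falls out.
- dominant-term comparison — applicable, and directly so.
- l'Hôpital's rule (0/0) — as a single quotient the expression runs to ∞/∞ at the limit point — an at-infinity form of the rule would apply, though the leading-growth comparison is the direct reading.
- conjugate multiplication: multiplying by a conjugate would not remove any indeterminacy here.


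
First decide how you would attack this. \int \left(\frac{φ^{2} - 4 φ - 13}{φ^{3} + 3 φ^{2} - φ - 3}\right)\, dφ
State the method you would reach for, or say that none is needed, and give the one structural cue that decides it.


Best approach: partial fractions — with φ^{3} + 3 φ^{2} - φ - 3 factorable and the degree on top strictly smaller, simple-fraction decomposition is immediate.


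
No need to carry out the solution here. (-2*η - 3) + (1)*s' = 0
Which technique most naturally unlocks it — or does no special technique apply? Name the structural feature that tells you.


Method: no special technique — with s absent the equation is not coupled at all: direct integration in η.


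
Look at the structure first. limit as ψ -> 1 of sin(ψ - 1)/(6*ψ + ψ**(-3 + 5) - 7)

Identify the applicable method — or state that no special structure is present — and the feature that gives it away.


Best approach: l'Hôpital's rule (0/0) — substituting 1 gives 0 over 0; differentiate top and bottom once and re-evaluate. Known elementary limits would finish this too — the rule just bypasses the case analysis.


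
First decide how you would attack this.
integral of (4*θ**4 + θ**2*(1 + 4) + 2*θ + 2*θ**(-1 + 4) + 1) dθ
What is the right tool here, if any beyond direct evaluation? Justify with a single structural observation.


Technique: no special technique — nothing composite, nothing rational, nothing trigonometric — each constant-multiple power of θ integrates by the power rule alone.


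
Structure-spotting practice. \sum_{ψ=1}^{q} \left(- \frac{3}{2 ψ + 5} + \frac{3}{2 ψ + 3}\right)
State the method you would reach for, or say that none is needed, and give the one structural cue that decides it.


Best approach: telescoping — the piece each term subtracts is \frac{3}{2 ψ + 3} advanced by one index, and it reappears with a plus sign leading the following term — the sum collapses to its boundary terms.


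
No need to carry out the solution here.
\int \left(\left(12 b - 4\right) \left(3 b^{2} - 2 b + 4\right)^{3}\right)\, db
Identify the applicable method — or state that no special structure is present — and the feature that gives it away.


Diagnosis: u-substitution — viewed as a product, the integrand is a composition evaluated at 3 b^{2} - 2 b + 4 times (a constant multiple of) that inner expression's derivative, so u = 3 b^{2} - 2 b + 4 makes it elementary. One could also expand and integrate term by term; the substitution is strictly more direct.


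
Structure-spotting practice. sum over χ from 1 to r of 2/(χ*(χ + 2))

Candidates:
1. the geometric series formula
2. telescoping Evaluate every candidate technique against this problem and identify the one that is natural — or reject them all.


Verdict: telescoping — after splitting 2/(χ*(χ + 2)) into partial fractions, the pieces are shifted copies of one function and cancel telescopically.
- the geometric series formula: the ratio of consecutive terms depends on the index.
- telescoping — yes — fits the structure here.


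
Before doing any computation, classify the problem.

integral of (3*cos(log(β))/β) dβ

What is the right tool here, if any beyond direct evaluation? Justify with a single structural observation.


Method: u-substitution — the only nontrivial dependence routes through log(β), whose derivative supplies the leftover factor up to a constant multiple — u = log(β) flattens it.


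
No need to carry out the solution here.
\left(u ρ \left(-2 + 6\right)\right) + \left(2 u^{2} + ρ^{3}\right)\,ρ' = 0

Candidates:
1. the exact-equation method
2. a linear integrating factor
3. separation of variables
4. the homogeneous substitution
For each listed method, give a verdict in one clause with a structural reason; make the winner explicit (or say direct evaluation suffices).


Method: the exact-equation method — take the mixed partials of u ρ \left(-2 + 6\right) and 2 u^{2} + ρ^{3}: they are equal, which certifies an exact differential.
- the exact-equation method — applies; the problem has the shape this method handles.
- a linear integrating factor — a nonlinear term in the unknown puts this outside the integrating-factor template.
- separation of variables: no division isolates the independent variable from the unknown.
- the homogeneous substitution: the slope is not a function of the ratio of the variables alone.


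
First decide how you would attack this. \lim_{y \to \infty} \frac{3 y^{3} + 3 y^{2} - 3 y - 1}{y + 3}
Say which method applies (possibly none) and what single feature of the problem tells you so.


Method: dominant-term comparison — at large y only the top-degree terms survive; compare the leading terms and the limit falls out. Viewed as a single quotient this is an ∞/∞ form — an at-infinity application of l'Hôpital's rule would also resolve it; comparing leading growth reads the answer without differentiating.


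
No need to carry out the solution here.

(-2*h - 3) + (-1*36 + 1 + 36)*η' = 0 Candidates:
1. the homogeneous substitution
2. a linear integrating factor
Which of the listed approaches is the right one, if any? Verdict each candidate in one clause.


Diagnosis: no special technique — solved for the derivative, η never appears on the right — this is a direct integration in h, not a differential-equations problem at heart.
- the homogeneous substitution — the slope is not a function of the ratio of the variables alone.
- a linear integrating factor — with the unknown absent the integrating factor is a formality; direct integration is the working structure.


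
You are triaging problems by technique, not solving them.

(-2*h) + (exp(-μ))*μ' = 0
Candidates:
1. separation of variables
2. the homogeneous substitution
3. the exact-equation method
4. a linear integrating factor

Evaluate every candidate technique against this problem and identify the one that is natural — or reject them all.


Best approach: separation of variables — separating collects all μ-dependence with the derivative and leaves all h-dependence opposite: variables separate.
- separation of variables — yes — fits the structure here.
- the homogeneous substitution: solved for the derivative, the right side changes under joint scaling of the two variables.
- the exact-equation method — the cross-partial test holds only vacuously — each coefficient lives in its own variable, so the exactness machinery reads no structure the split form does not already show.
- a linear integrating factor — a nonlinear term in the unknown puts this outside the integrating-factor template.


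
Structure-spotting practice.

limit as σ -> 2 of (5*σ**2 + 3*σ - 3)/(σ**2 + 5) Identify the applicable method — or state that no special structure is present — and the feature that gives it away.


Diagnosis: no special technique — the expression is continuous at the evaluation point — substitute directly; no indeterminate form appears.


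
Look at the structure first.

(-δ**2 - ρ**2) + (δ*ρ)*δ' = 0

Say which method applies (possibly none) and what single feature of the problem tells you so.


Verdict: the homogeneous substitution — the slope's numerator and denominator have matching total degree, so it depends only on δ/ρ and the ratio substitution collapses it. This doubles as a Bernoulli equation in the unknown as written; the homogeneous route needs no setup at all.


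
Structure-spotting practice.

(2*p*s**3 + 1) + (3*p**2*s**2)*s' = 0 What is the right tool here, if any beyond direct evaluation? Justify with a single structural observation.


Diagnosis: the exact-equation method — the compatibility test passes: the s-derivative of 2*p*s**3 + 1 matches the p-derivative of 3*p**2*s**2, so integrate a potential.


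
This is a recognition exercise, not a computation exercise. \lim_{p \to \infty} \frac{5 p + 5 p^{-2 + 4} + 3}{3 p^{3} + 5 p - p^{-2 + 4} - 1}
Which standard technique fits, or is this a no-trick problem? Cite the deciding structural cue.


Diagnosis: dominant-term comparison — as p grows, only the highest-degree terms matter — compare leading terms and read the limit off. l'Hôpital's at-infinity variant applies to the expression viewed as a single quotient; the leading-term comparison is the direct route.


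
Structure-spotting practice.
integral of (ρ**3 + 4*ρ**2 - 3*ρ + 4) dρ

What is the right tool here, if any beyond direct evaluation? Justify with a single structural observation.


Method: no special technique — every term is a constant multiple of a power of ρ; term-wise power-rule integration needs no preliminary transformation.


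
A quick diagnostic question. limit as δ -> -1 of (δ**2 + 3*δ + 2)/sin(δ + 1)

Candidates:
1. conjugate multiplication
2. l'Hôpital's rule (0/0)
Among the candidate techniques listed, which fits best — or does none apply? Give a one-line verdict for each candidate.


Diagnosis: l'Hôpital's rule (0/0) — substituting -1 gives 0 over 0; differentiate top and bottom once and re-evaluate. One could equally expand both pieces locally and compare leading terms; the rule does that in one stroke.
- conjugate multiplication: the conjugate move applies to radical differences, which this is not.
- l'Hôpital's rule (0/0) — yes, a natural case for it.


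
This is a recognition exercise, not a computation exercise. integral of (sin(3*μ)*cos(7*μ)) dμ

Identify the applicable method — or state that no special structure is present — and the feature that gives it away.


Diagnosis: a trigonometric identity — apply product-to-sum to sin(3*μ)*cos(7*μ): two clean single-angle terms replace one awkward product.


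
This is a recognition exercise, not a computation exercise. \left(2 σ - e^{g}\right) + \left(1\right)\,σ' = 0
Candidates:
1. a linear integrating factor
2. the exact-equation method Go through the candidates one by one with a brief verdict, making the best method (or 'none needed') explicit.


Verdict: a linear integrating factor — first power of σ, nonzero forcing: the integrating-factor recipe applies verbatim with p = 2.
- a linear integrating factor — a fit — the right tool for this form.
- the exact-equation method — exactness fails on the nose — the mixed partials do not match.


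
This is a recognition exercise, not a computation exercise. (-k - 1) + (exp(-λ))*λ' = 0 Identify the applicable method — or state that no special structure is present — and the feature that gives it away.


Best approach: separation of variables — all dependence on the two variables factors apart, the defining separable shape. The equation is exact as it stands too — a potential function exists — though separation reads the split structure directly.


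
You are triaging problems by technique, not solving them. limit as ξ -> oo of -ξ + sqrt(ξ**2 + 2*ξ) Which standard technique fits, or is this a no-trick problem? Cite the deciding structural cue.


Diagnosis: conjugate multiplication — both pieces blow up but their difference is finite; the conjugate trick rationalizes sqrt(ξ**2 + 2*ξ) - ξ.


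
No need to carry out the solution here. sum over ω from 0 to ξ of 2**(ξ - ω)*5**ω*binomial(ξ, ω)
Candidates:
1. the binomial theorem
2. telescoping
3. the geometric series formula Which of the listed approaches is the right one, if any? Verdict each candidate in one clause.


Diagnosis: the binomial theorem — the summand is term ω of a binomial expansion in 5 and 2; the whole sum is a single power.
- the binomial theorem: a fit — the right tool for this form.
- telescoping — the summand is not presented as a shifted difference — a telescoping rewrite may exist, but the displayed structure does not offer one.
- the geometric series formula — the ratio of consecutive terms depends on the index.


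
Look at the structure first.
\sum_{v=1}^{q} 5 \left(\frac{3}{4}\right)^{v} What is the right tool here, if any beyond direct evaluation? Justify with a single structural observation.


Diagnosis: the geometric series formula — each term is \frac{3}{4} times the previous one, so the geometric-series formula applies directly.


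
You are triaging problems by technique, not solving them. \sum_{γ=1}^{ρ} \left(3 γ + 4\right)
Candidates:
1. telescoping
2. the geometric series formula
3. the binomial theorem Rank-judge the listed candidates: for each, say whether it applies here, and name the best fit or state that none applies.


Diagnosis: no special technique — the sum is polynomial through and through; closed forms for each power of γ finish it directly.
- telescoping — writing out consecutive terms as given produces no pairwise cancellation.
- the geometric series formula — the term-to-term ratio changes with the index, so the geometric formula cannot close it.
- the binomial theorem — the summand does not match any term pattern of an expanded binomial power.


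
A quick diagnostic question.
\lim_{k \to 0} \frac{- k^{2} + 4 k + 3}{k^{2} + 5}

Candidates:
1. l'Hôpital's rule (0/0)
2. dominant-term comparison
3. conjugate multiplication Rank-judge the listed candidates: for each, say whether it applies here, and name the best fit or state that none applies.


Technique: no special technique — no denominator vanishes and nothing blows up at 0: direct substitution is the whole computation.
- l'Hôpital's rule (0/0): substituting the point gives a finite value outright — there is no indeterminate clash to repair.
- dominant-term comparison: this limit is not decided by comparing polynomial growth at infinity.
- conjugate multiplication — rationalization has no target — no divergent radical difference appears.


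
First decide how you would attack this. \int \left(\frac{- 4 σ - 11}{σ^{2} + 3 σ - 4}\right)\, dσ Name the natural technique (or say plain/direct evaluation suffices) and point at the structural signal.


Technique: partial fractions — the factorization of σ^{2} + 3 σ - 4 is the whole battle; after it, each term is a table integral.


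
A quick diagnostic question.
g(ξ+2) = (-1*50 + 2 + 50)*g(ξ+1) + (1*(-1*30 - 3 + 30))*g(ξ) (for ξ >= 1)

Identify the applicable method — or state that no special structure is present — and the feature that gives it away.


Technique: the characteristic-root method — fixed numeric weights on consecutive terms and no forcing term added: the root method in its home territory.


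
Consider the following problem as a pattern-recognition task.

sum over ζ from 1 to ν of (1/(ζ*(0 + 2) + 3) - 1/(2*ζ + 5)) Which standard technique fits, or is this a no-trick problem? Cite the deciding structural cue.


Method: telescoping — the summand is built as 1/(ζ*(0 + 2) + 3) minus its own successor — adjacent terms annihilate down the line.


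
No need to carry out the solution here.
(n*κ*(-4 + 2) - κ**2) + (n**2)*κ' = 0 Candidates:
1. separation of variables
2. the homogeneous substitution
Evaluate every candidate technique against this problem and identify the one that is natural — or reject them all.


Diagnosis: the homogeneous substitution — the slope's numerator and denominator share total degree; set v = κ/n and the equation drops to separable form. Rearranged, this also fits the Bernoulli template directly; the homogeneous substitution reads the structure without the rearrangement.
- separation of variables: no algebra isolates the independent variable on one side and the unknown on the other.
- the homogeneous substitution: applies; the problem has the shape this method handles.


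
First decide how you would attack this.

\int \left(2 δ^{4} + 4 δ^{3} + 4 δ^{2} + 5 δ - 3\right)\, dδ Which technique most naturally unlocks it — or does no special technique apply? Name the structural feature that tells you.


Technique: no special technique — a term-by-term power-rule job in δ; no substitution or rearrangement earns its keep here.


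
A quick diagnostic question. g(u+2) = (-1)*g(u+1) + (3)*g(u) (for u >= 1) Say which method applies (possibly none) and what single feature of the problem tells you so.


Diagnosis: the characteristic-root method — because shifting u leaves the equation's coefficients unchanged, exponential trials reduce it to algebra.


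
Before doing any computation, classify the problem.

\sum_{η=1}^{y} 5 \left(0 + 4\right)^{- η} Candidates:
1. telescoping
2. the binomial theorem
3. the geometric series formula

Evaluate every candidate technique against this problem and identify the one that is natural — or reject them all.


Technique: the geometric series formula — consecutive terms stand in a fixed index-free ratio — the geometric sum formula closes it.
- telescoping: the terms as presented offer no neighboring cancellation — a telescoping rewrite may exist, but the displayed structure does not hand one over.
- the binomial theorem — no binomial coefficients pair with matched powers.
- the geometric series formula — applicable, and directly so.


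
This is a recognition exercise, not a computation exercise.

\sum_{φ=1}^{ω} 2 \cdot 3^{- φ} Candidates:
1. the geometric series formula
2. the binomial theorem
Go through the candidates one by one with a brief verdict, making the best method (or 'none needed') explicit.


Technique: the geometric series formula — consecutive terms stand in a fixed index-free ratio — the geometric sum formula closes it.
- the geometric series formula — applicable, and directly so.
- the binomial theorem: the summand does not match any term pattern of an expanded binomial power.


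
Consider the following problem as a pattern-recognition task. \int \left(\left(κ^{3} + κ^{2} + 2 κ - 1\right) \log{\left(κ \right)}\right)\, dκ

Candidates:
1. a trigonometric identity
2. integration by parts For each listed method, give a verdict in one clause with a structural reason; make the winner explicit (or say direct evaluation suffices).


Verdict: integration by parts — the presence of \log{\left(κ \right)} against a polynomial factor is the standard differentiate-the-log setup.
- a trigonometric identity: no sine or cosine appears, so there is nothing for a trigonometric identity to act on.
- integration by parts — yes, a natural case for it.


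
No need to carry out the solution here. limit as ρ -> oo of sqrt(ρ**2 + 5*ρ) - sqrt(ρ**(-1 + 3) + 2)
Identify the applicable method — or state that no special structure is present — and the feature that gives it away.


Verdict: conjugate multiplication — this difference gives up after one conjugate multiplication — the radical structure cancels against its conjugate.


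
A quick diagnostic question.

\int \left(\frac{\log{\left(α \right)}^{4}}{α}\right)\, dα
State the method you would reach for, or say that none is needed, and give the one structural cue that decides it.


Best approach: u-substitution — collected, the integrand has one factor that is, up to a constant, the derivative of an inner expression the rest depends on — substitute for that inner expression.


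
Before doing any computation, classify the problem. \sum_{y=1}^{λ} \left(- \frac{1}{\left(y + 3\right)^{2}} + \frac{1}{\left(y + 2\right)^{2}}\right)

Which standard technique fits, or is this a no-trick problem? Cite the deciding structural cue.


Method: telescoping — consecutive terms evaluate one function at adjacent indices (\frac{1}{\left(y + 2\right)^{2}} is its current value): one term's tail is the next term's head, so the chain collapses.


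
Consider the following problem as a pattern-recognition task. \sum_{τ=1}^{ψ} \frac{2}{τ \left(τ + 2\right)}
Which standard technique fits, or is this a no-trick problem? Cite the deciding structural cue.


Method: telescoping — the denominator's roots in \frac{2}{τ \left(τ + 2\right)} sit an integer apart: decomposition produces a self-cancelling chain.


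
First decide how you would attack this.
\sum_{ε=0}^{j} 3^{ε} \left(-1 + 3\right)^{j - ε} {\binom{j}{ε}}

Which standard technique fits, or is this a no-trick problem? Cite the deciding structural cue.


Method: the binomial theorem — the summand is term ε of a binomial expansion in 3 and (-1 + 3); the whole sum is a single power.


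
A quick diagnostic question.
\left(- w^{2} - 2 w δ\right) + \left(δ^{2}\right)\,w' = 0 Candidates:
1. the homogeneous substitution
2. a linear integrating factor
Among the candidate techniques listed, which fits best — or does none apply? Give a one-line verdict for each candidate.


Best approach: the homogeneous substitution — the slope's numerator and denominator share total degree; set v = w/δ and the equation drops to separable form. This doubles as a Bernoulli equation in the unknown as written; the homogeneous route needs no setup at all.
- the homogeneous substitution: a fit — the right tool for this form.
- a linear integrating factor: the unknown enters nonlinearly (through a power, a denominator, or a transcendental function), which the linear integrating-factor recipe cannot absorb as-is — any repair would come from a preliminary substitution, not the factor.


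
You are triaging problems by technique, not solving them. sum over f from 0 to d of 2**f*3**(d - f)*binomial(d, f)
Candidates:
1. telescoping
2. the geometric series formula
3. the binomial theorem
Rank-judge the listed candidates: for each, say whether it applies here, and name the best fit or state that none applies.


Technique: the binomial theorem — binomial coefficients against complementary powers of 2 and 3: recognize the binomial expansion and resum.
- telescoping — as presented, consecutive terms share no shifted copy to cancel against — no rewrite is on display to change that.
- the geometric series formula: the ratio of consecutive terms depends on the index.
- the binomial theorem: applies; the problem has the shape this method handles.


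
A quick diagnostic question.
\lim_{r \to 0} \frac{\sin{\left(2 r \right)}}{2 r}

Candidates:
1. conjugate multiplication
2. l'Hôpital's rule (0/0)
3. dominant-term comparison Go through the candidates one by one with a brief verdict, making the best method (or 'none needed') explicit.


Technique: l'Hôpital's rule (0/0) — the 0/0 form at 0 is the signature situation for l'Hôpital's rule. The standard small-argument limits would also carry it; the rule is the systematic route.
- conjugate multiplication: there is no infinity-minus-infinity radical difference to rationalize.
- l'Hôpital's rule (0/0): a fit — the right tool for this form.
- dominant-term comparison: no dominant power emerges to decide the limit by degree comparison.


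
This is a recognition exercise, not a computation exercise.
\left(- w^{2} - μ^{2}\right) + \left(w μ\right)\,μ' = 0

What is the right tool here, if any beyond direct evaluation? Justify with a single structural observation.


Method: the homogeneous substitution — the slope is degree-zero homogeneous: the ratio substitution v = μ/w collapses it. A Bernoulli substitution is a fair alternative on this equation directly; the homogeneous reading takes it as given.


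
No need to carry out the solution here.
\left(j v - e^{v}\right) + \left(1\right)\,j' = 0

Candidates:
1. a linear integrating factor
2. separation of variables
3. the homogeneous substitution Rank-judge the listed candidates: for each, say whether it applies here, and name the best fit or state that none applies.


Diagnosis: a linear integrating factor — linear in the unknown with genuine forcing: multiply through by the exponential of the integrated coefficient and the left side closes into one derivative.
- a linear integrating factor — a fit — the right tool for this form.
- separation of variables: the two dependences are entangled, not a clean product of one-variable pieces.
- the homogeneous substitution — the slope changes under joint rescaling, failing the degree-zero test.


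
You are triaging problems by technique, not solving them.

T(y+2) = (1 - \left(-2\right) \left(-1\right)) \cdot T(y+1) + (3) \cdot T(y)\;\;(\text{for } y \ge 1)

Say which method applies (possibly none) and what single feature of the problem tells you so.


Diagnosis: the characteristic-root method — shift-invariance with fixed coefficients calls for exponential trials; the characteristic polynomial finds every r^y.


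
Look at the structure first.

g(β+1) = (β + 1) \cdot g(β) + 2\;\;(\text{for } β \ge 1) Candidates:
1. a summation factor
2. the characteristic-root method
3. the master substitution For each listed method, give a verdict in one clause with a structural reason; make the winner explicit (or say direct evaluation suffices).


Technique: a summation factor — because the multiplier β + 1 is index-dependent, divide through by its running product and sum the resulting differences.
- a summation factor — applicable, and directly so.
- the characteristic-root method — the coefficients change with the index, which the root method cannot absorb.
- the master substitution: the recursive argument is a shift of the index, not a fixed fraction of it.


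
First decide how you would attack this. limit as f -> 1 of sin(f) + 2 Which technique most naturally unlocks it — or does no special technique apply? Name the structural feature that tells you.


Diagnosis: no special technique — nothing blocks direct substitution at 1: plug in and finish.


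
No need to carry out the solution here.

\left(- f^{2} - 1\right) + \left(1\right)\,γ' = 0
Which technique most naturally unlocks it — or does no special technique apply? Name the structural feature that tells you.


Technique: no special technique — the slope is a function of f alone, so integrate both sides directly.


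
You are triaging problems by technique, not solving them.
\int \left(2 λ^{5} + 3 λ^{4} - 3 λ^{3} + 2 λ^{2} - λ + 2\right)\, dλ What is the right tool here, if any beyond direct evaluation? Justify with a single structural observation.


Method: no special technique — the integrand is a sum of constant multiples of powers of λ — integrate term by term.


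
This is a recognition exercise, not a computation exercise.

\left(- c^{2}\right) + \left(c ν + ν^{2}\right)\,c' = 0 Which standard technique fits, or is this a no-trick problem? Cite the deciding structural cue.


Diagnosis: the homogeneous substitution — the slope is degree-zero homogeneous: the ratio substitution v = c/ν collapses it. Rewriting — with the variables' roles exchanged where the shape demands it — would expose a Bernoulli structure too; the homogeneous substitution simply reads the degrees directly.


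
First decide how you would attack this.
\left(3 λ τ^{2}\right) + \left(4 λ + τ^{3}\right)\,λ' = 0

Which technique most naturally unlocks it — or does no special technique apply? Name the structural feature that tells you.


Method: the exact-equation method — the compatibility test passes: the λ-derivative of 3 λ τ^{2} matches the τ-derivative of 4 λ + τ^{3}, so integrate a potential.


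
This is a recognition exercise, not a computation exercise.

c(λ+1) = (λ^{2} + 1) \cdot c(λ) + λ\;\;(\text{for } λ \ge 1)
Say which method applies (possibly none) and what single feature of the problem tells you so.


Verdict: a summation factor — with the index-dependent coefficient λ^{2} + 1, dividing by the cumulative product turns the left side into a pure difference.


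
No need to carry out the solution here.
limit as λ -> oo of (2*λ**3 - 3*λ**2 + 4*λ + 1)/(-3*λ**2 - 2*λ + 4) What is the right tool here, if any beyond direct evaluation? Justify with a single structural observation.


Diagnosis: dominant-term comparison — divide through by the highest power of λ; every lower-order term dies and the dominant terms decide the limit. Viewed as a single quotient this is an ∞/∞ form — an at-infinity application of l'Hôpital's rule would also resolve it; comparing leading growth reads the answer without differentiating.


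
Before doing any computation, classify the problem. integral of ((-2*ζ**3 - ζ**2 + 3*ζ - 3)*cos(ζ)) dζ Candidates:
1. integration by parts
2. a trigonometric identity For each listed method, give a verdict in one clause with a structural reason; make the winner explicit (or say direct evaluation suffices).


Best approach: integration by parts — -2*ζ**3 - ζ**2 + 3*ζ - 3 dies after finitely many derivatives while cos(ζ) cycles under integration — the tabular/parts setup.
- integration by parts: yes — fits the structure here.
- a trigonometric identity: there is no trigonometric structure whose rewriting would simplify the integrand.


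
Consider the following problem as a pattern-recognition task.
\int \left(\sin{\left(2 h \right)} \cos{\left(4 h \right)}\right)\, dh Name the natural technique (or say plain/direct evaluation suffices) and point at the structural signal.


Technique: a trigonometric identity — the product \sin{\left(2 h \right)} \cos{\left(4 h \right)} converts to a sum of single-frequency sinusoids via the product-to-sum identity.


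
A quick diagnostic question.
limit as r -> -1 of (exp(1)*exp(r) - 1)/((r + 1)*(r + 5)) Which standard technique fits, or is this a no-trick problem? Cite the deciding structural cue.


Verdict: l'Hôpital's rule (0/0) — numerator and denominator both vanish at -1 — a genuine 0/0 form, which is exactly when l'Hôpital applies. Expanding numerator and denominator to first order gives the same value — the rule automates exactly that.


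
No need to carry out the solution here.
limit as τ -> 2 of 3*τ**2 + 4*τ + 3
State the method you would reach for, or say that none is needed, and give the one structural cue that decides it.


Verdict: no special technique — nothing blocks direct substitution at 2: plug in and finish.


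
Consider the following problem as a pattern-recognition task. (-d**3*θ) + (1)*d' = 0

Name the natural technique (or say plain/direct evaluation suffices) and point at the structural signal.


Best approach: separation of variables — solved for the derivative, the right side factors as θ times d**3 — all θ-dependence separates from all d-dependence.


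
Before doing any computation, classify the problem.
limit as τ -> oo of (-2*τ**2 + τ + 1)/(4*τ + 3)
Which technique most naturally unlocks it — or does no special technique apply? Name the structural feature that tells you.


Method: dominant-term comparison — divide by the highest power of τ present: lower-order terms vanish and the dominant ratio remains. Differentiating the expression as a single quotient would eventually settle it as well; matching dominant growth settles it immediately.


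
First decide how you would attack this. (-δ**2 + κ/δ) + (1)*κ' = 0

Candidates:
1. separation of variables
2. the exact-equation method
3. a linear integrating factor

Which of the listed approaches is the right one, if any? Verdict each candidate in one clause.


Diagnosis: a linear integrating factor — linear in the unknown with genuine forcing: multiply through by the exponential of the integrated coefficient and the left side closes into one derivative.
- separation of variables: the two dependences do not factor apart.
- the exact-equation method — the mixed partial derivatives differ, so the left side is not a total differential.
- a linear integrating factor — applicable, and directly so.


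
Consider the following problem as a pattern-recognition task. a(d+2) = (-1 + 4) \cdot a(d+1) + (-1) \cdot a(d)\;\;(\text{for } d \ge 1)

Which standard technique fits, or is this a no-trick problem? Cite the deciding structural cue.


Best approach: the characteristic-root method — try a geometric ansatz r^d: constant coefficients turn the recurrence into one polynomial equation in r.


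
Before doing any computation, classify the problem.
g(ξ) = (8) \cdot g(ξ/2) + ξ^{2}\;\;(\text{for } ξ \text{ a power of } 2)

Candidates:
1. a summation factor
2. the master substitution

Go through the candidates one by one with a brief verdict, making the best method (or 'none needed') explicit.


Verdict: the master substitution — treat m = log base 2 of ξ as the new clock: one recursion step advances m by one while ξ scales by 2.
- a summation factor: the recursion divides its index rather than shifting it — there is no previous-term chain for a summation factor to telescope.
- the master substitution — applicable, and directly so.


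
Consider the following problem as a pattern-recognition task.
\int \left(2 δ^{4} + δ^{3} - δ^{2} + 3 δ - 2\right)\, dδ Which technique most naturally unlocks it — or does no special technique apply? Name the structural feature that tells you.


Diagnosis: no special technique — every term is a constant multiple of a power of δ; term-wise power-rule integration needs no preliminary transformation.


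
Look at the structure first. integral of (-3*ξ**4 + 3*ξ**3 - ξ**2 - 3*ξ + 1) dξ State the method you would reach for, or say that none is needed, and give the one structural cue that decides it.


Best approach: no special technique — every term is a constant multiple of a power of ξ; term-wise power-rule integration needs no preliminary transformation.


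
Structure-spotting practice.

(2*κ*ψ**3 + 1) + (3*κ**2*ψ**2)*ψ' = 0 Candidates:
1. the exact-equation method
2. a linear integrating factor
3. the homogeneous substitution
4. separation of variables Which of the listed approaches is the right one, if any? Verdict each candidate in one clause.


Technique: the exact-equation method — equality of cross partials is the green light — assemble the potential function term by term.
- the exact-equation method — yes, a natural case for it.
- a linear integrating factor: the unknown enters nonlinearly (through a power, a denominator, or a transcendental function), which the linear integrating-factor recipe cannot absorb as-is — any repair would come from a preliminary substitution, not the factor.
- the homogeneous substitution — rescaling both variables together changes the slope, so no ratio substitution collapses it.
- separation of variables — the two dependences are entangled, not a clean product of one-variable pieces.


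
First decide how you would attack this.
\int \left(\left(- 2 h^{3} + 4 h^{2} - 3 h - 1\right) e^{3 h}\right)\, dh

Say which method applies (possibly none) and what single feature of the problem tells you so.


Technique: integration by parts — differentiate - 2 h^{3} + 4 h^{2} - 3 h - 1, integrate e^{3 h}: each pass lowers the polynomial degree, so parts terminates.


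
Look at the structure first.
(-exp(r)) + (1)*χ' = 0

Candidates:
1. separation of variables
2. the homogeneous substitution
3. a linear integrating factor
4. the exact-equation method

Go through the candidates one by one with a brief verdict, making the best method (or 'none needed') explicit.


Diagnosis: no special technique — solved for the derivative, χ never appears on the right — this is a direct integration in r, not a differential-equations problem at heart.
- separation of variables — with no unknown in the slope, separating variables is a formality — the equation integrates directly.
- the homogeneous substitution: the slope does not depend on the ratio of the variables alone.
- a linear integrating factor: with the unknown absent the integrating factor is a formality; direct integration is the working structure.
- the exact-equation method: the unknown never enters the equation — exactness holds emptily, with nothing for the method to add.
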